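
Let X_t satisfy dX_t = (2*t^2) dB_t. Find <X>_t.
<X>_t = 4*t^5/5

For an Itô process dX_t = a(t) dt + b(t) dB_t, the quadratic variation is <X>_t = int_0^t b(s)^2 ds (the drift term does not contribute). Here b(s) = 2*s^2, so
  b(s)^2 = 4*s^4.
Integrating from 0 to t:
  <X>_t = int_0^t (4*s^4) ds = 4*t^5/5.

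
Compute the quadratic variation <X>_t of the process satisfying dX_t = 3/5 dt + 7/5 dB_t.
<X>_t = 49*t/25

For an Itô process dX_t = a(t) dt + b(t) dB_t, the quadratic variation is <X>_t = int_0^t b(s)^2 ds (the drift term does not contribute). Here b(s) = 7/5, so
  b(s)^2 = 49/25.
Integrating from 0 to t:
  <X>_t = int_0^t (49/25) ds = 49*t/25.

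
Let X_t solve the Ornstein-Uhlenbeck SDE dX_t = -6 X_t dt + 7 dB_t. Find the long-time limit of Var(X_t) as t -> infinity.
lim Var(X_t) = 49/12

The OU SDE dX = -theta X dt + sigma dB admits the integrating factor exp(theta t): d(exp(theta t) X_t) = sigma exp(theta t) dB_t. Integrating from 0 to t gives X_t = x_0 * exp(-theta t) + sigma * int_0^t exp(-theta (t-s)) dB_s for any initial x_0. The Itô integral has variance (by the Itô isometry) sigma^2 * int_0^t exp(-2 theta (t - s)) ds = sigma^2 * (1 - exp(-2 theta t)) / (2 theta), independent of x_0.
With theta = 6, sigma = 7:
  Var(X_t) = (7)^2 * (1 - exp(-2*6 t)) / (2 * 6) = 49/12 - 49*exp(-12*t)/12.
As t -> infinity, exp(-2*6 t) -> 0, so the stationary variance is sigma^2 / (2 theta) = 49/12.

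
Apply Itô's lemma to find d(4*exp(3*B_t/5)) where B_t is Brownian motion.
d(4*exp(3*B_t/5)) = (18*exp(3*B_t/5)/25) dt + (12*exp(3*B_t/5)/5) dB_t

Itô's formula for f(B_t) gives d f(B_t) = f'(B_t) dB_t + (1/2) f''(B_t) dt. Compute derivatives of f(x) = 4*exp(3*x/5):
  f'(x)  = 12*exp(3*x/5)/5
  f''(x) = 36*exp(3*x/5)/25
Substitute x = B_t and multiply the f'' term by 1/2:
  drift     = (1/2) * (36*exp(3*x/5)/25) evaluated at B_t = 18*exp(3*B_t/5)/25
  diffusion = (12*exp(3*x/5)/5) evaluated at B_t = 12*exp(3*B_t/5)/5
Therefore d(4*exp(3*B_t/5)) = (18*exp(3*B_t/5)/25) dt + (12*exp(3*B_t/5)/5) dB_t.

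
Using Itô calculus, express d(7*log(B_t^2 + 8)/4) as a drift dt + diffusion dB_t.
d(7*log(B_t^2 + 8)/4) = (7*(8 - B_t^2)/(4*(B_t^2 + 8)^2)) dt + (7*B_t/(2*(B_t^2 + 8))) dB_t

Itô's formula for f(B_t) gives d f(B_t) = f'(B_t) dB_t + (1/2) f''(B_t) dt. Compute derivatives of f(x) = 7*log(x^2 + 8)/4:
  f'(x)  = 7*x/(2*(x^2 + 8))
  f''(x) = 7*(8 - x^2)/(2*(x^2 + 8)^2)
Substitute x = B_t and multiply the f'' term by 1/2:
  drift     = (1/2) * (7*(8 - x^2)/(2*(x^2 + 8)^2)) evaluated at B_t = 7*(8 - B_t^2)/(4*(B_t^2 + 8)^2)
  diffusion = (7*x/(2*(x^2 + 8))) evaluated at B_t = 7*B_t/(2*(B_t^2 + 8))
Therefore d(7*log(B_t^2 + 8)/4) = (7*(8 - B_t^2)/(4*(B_t^2 + 8)^2)) dt + (7*B_t/(2*(B_t^2 + 8))) dB_t.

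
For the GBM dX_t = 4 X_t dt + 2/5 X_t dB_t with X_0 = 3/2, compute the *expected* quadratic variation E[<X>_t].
E[<X>_t] = 3*exp(204*t/25)/68 - 3/68

<X>_t = int_0^t ((2/5) * X_s)^2 ds. Taking expectation inside the integral: E[<X>_t] = (2/5)^2 * int_0^t E[X_s^2] ds. For GBM, E[X_s^2] = x_0^2 * exp((2 mu + sigma^2) s). Integrating:
  E[<X>_t] = (2/5)^2 * (3/2)^2 * (exp((2*4 + (2/5)^2) t) - 1) / (2*4 + (2/5)^2)
           = (2/5)^2 * (3/2)^2 * (exp((204/25) t) - 1) / (204/25) = 3*exp(204*t/25)/68 - 3/68.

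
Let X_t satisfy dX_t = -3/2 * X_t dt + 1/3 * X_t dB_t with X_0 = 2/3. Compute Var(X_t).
Var(X_t) = (4*exp(t/9) - 4)*exp(-3*t)/9

For GBM dX = mu X dt + sigma X dB with X_0 = x_0, apply Itô to Y = log X: dY = (mu - sigma^2/2) dt + sigma dB, so Y_t = log(x_0) + (mu - sigma^2/2) t + sigma B_t and hence X_t = x_0 * exp((mu - sigma^2/2) t + sigma B_t).
With mu = -3/2, sigma = 1/3, x_0 = 2/3, this gives:
  X_t = 2/3 * exp((-14/9) * t + (1/3) * B_t).
Since sigma*B_t ~ Normal(0, sigma^2 t), E[exp(sigma*B_t)] = exp(sigma^2 t / 2); so E[X_t] = x_0 * exp((mu - sigma^2/2) t) * exp(sigma^2 t / 2) = x_0 * exp(mu t) = 2*exp(-3*t/2)/3.
Var(X_t) = E[X_t^2] - (E[X_t])^2 = x_0^2 * exp(2 mu t) * (exp(sigma^2 t) - 1) = (4*exp(t/9) - 4)*exp(-3*t)/9.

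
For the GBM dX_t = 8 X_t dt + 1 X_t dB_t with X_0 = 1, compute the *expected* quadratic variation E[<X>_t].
E[<X>_t] = exp(17*t)/17 - 1/17

<X>_t = int_0^t (1 * X_s)^2 ds. Taking expectation inside the integral: E[<X>_t] = 1^2 * int_0^t E[X_s^2] ds. For GBM, E[X_s^2] = x_0^2 * exp((2 mu + sigma^2) s). Integrating:
  E[<X>_t] = 1^2 * 1^2 * (exp((2*8 + 1^2) t) - 1) / (2*8 + 1^2)
           = 1^2 * 1^2 * (exp(17 t) - 1) / 17 = exp(17*t)/17 - 1/17.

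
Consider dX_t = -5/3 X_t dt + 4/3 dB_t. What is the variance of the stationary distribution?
lim Var(X_t) = 8/15

The OU SDE dX = -theta X dt + sigma dB admits the integrating factor exp(theta t): d(exp(theta t) X_t) = sigma exp(theta t) dB_t. Integrating from 0 to t gives X_t = x_0 * exp(-theta t) + sigma * int_0^t exp(-theta (t-s)) dB_s for any initial x_0. The Itô integral has variance (by the Itô isometry) sigma^2 * int_0^t exp(-2 theta (t - s)) ds = sigma^2 * (1 - exp(-2 theta t)) / (2 theta), independent of x_0.
With theta = 5/3, sigma = 4/3:
  Var(X_t) = (4/3)^2 * (1 - exp(-2*5/3 t)) / (2 * 5/3) = 8/15 - 8*exp(-10*t/3)/15.
As t -> infinity, exp(-2*5/3 t) -> 0, so the stationary variance is sigma^2 / (2 theta) = 8/15.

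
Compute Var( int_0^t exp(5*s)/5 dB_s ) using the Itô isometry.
Var = exp(10*t)/250 - 1/250

The Itô integral of a deterministic integrand f(s) has mean 0 because each increment f(s) * (B_{s+ds} - B_s) has mean 0. By the Itô isometry:
  Var( int_0^t f(s) dB_s ) = E[ (int_0^t f(s) dB_s)^2 ] = int_0^t f(s)^2 ds.
Here f(s) = exp(5*s)/5, so f(s)^2 = exp(10*s)/25. Integrate:
  int_0^t (exp(10*s)/25) ds = exp(10*t)/250 - 1/250.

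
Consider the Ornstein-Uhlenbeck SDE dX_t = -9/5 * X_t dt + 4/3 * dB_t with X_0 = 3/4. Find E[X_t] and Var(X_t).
E[X_t] = 3*exp(-9*t/5)/4; Var(X_t) = 40/81 - 40*exp(-18*t/5)/81

The OU SDE dX = -theta X dt + sigma dB admits the integrating factor exp(theta t): d(exp(theta t) X_t) = sigma exp(theta t) dB_t. Integrating from 0 to t:
  X_t = x_0 * exp(-theta t) + sigma * int_0^t exp(-theta (t-s)) dB_s.
The Itô integral has mean 0 and (by the Itô isometry) variance sigma^2 * int_0^t exp(-2 theta (t - s)) ds = sigma^2 * (1 - exp(-2 theta t)) / (2 theta).
With theta = 9/5, sigma = 4/3, x_0 = 3/4:
  E[X_t] = 3/4 * exp(-9/5 t) = 3*exp(-9*t/5)/4
  Var(X_t) = (4/3)^2 * (1 - exp(-2*9/5 t)) / (2 * 9/5) = 40/81 - 40*exp(-18*t/5)/81.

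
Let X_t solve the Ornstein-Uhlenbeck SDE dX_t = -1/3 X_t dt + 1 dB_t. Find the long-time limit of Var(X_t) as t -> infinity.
lim Var(X_t) = 3/2

The OU SDE dX = -theta X dt + sigma dB admits the integrating factor exp(theta t): d(exp(theta t) X_t) = sigma exp(theta t) dB_t. Integrating from 0 to t gives X_t = x_0 * exp(-theta t) + sigma * int_0^t exp(-theta (t-s)) dB_s for any initial x_0. The Itô integral has variance (by the Itô isometry) sigma^2 * int_0^t exp(-2 theta (t - s)) ds = sigma^2 * (1 - exp(-2 theta t)) / (2 theta), independent of x_0.
With theta = 1/3, sigma = 1:
  Var(X_t) = (1)^2 * (1 - exp(-2*1/3 t)) / (2 * 1/3) = 3/2 - 3*exp(-2*t/3)/2.
As t -> infinity, exp(-2*1/3 t) -> 0, so the stationary variance is sigma^2 / (2 theta) = 3/2.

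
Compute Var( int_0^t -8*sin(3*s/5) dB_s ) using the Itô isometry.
Var = 32*t - 80*sin(6*t/5)/3

The Itô integral of a deterministic integrand f(s) has mean 0 because each increment f(s) * (B_{s+ds} - B_s) has mean 0. By the Itô isometry:
  Var( int_0^t f(s) dB_s ) = E[ (int_0^t f(s) dB_s)^2 ] = int_0^t f(s)^2 ds.
Here f(s) = -8*sin(3*s/5), so f(s)^2 = 64*sin(3*s/5)^2. Integrate:
  int_0^t (64*sin(3*s/5)^2) ds = 32*t - 80*sin(6*t/5)/3.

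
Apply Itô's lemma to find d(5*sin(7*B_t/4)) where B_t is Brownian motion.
d(5*sin(7*B_t/4)) = (-245*sin(7*B_t/4)/32) dt + (35*cos(7*B_t/4)/4) dB_t

Itô's formula for f(B_t) gives d f(B_t) = f'(B_t) dB_t + (1/2) f''(B_t) dt. Compute derivatives of f(x) = 5*sin(7*x/4):
  f'(x)  = 35*cos(7*x/4)/4
  f''(x) = -245*sin(7*x/4)/16
Substitute x = B_t and multiply the f'' term by 1/2:
  drift     = (1/2) * (-245*sin(7*x/4)/16) evaluated at B_t = -245*sin(7*B_t/4)/32
  diffusion = (35*cos(7*x/4)/4) evaluated at B_t = 35*cos(7*B_t/4)/4
Therefore d(5*sin(7*B_t/4)) = (-245*sin(7*B_t/4)/32) dt + (35*cos(7*B_t/4)/4) dB_t.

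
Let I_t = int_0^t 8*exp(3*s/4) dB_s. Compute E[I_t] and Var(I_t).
E[I_t] = 0; Var(I_t) = 128*exp(3*t/2)/3 - 128/3

The Itô integral of a deterministic integrand f(s) has mean 0 because each increment f(s) * (B_{s+ds} - B_s) has mean 0. By the Itô isometry:
  Var( int_0^t f(s) dB_s ) = E[ (int_0^t f(s) dB_s)^2 ] = int_0^t f(s)^2 ds.
Here f(s) = 8*exp(3*s/4), so f(s)^2 = 64*exp(3*s/2). Integrate:
  int_0^t (64*exp(3*s/2)) ds = 128*exp(3*t/2)/3 - 128/3.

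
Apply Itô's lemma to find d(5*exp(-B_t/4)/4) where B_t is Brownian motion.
d(5*exp(-B_t/4)/4) = (5*exp(-B_t/4)/128) dt + (-5*exp(-B_t/4)/16) dB_t

Itô's formula for f(B_t) gives d f(B_t) = f'(B_t) dB_t + (1/2) f''(B_t) dt. Compute derivatives of f(x) = 5*exp(-x/4)/4:
  f'(x)  = -5*exp(-x/4)/16
  f''(x) = 5*exp(-x/4)/64
Substitute x = B_t and multiply the f'' term by 1/2:
  drift     = (1/2) * (5*exp(-x/4)/64) evaluated at B_t = 5*exp(-B_t/4)/128
  diffusion = (-5*exp(-x/4)/16) evaluated at B_t = -5*exp(-B_t/4)/16
Therefore d(5*exp(-B_t/4)/4) = (5*exp(-B_t/4)/128) dt + (-5*exp(-B_t/4)/16) dB_t.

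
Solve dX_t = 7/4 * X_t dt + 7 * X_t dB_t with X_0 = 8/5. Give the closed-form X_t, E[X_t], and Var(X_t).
X_t = 8/5 * exp((-91/4) t + (7) B_t); E[X_t] = 8*exp(7*t/4)/5; Var(X_t) = 64*(exp(49*t) - 1)*exp(7*t/2)/25

For GBM dX = mu X dt + sigma X dB with X_0 = x_0, apply Itô to Y = log X: dY = (mu - sigma^2/2) dt + sigma dB, so Y_t = log(x_0) + (mu - sigma^2/2) t + sigma B_t and hence X_t = x_0 * exp((mu - sigma^2/2) t + sigma B_t).
With mu = 7/4, sigma = 7, x_0 = 8/5, this gives:
  X_t = 8/5 * exp((-91/4) * t + (7) * B_t).
Since sigma*B_t ~ Normal(0, sigma^2 t), E[exp(sigma*B_t)] = exp(sigma^2 t / 2); so E[X_t] = x_0 * exp((mu - sigma^2/2) t) * exp(sigma^2 t / 2) = x_0 * exp(mu t) = 8*exp(7*t/4)/5.
Var(X_t) = E[X_t^2] - (E[X_t])^2 = x_0^2 * exp(2 mu t) * (exp(sigma^2 t) - 1) = 64*(exp(49*t) - 1)*exp(7*t/2)/25.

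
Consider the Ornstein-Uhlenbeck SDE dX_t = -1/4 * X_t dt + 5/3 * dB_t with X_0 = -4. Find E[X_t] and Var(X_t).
E[X_t] = -4*exp(-t/4); Var(X_t) = 50/9 - 50*exp(-t/2)/9

The OU SDE dX = -theta X dt + sigma dB admits the integrating factor exp(theta t): d(exp(theta t) X_t) = sigma exp(theta t) dB_t. Integrating from 0 to t:
  X_t = x_0 * exp(-theta t) + sigma * int_0^t exp(-theta (t-s)) dB_s.
The Itô integral has mean 0 and (by the Itô isometry) variance sigma^2 * int_0^t exp(-2 theta (t - s)) ds = sigma^2 * (1 - exp(-2 theta t)) / (2 theta).
With theta = 1/4, sigma = 5/3, x_0 = -4:
  E[X_t] = -4 * exp(-1/4 t) = -4*exp(-t/4)
  Var(X_t) = (5/3)^2 * (1 - exp(-2*1/4 t)) / (2 * 1/4) = 50/9 - 50*exp(-t/2)/9.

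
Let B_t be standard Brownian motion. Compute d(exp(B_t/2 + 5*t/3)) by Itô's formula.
d(exp(B_t/2 + 5*t/3)) = (43*exp(B_t/2 + 5*t/3)/24) dt + (exp(B_t/2 + 5*t/3)/2) dB_t

Itô's formula for f(t, x): d f(t, B_t) = (f_t + (1/2) f_xx) dt + f_x dB_t. Compute partials of f(t, x) = exp(5*t/3 + x/2):
  f_t(t,x)  = 5*exp(5*t/3 + x/2)/3
  f_x(t,x)  = exp(5*t/3 + x/2)/2
  f_xx(t,x) = exp(5*t/3 + x/2)/4
Assemble drift = f_t + (1/2) f_xx = 43*exp(5*t/3 + x/2)/24 and diffusion = f_x = exp(5*t/3 + x/2)/2. Substituting x = B_t:
  d(exp(B_t/2 + 5*t/3)) = (43*exp(B_t/2 + 5*t/3)/24) dt + (exp(B_t/2 + 5*t/3)/2) dB_t.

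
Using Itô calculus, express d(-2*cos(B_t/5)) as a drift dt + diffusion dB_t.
d(-2*cos(B_t/5)) = (cos(B_t/5)/25) dt + (2*sin(B_t/5)/5) dB_t

Itô's formula for f(B_t) gives d f(B_t) = f'(B_t) dB_t + (1/2) f''(B_t) dt. Compute derivatives of f(x) = -2*cos(x/5):
  f'(x)  = 2*sin(x/5)/5
  f''(x) = 2*cos(x/5)/25
Substitute x = B_t and multiply the f'' term by 1/2:
  drift     = (1/2) * (2*cos(x/5)/25) evaluated at B_t = cos(B_t/5)/25
  diffusion = (2*sin(x/5)/5) evaluated at B_t = 2*sin(B_t/5)/5
Therefore d(-2*cos(B_t/5)) = (cos(B_t/5)/25) dt + (2*sin(B_t/5)/5) dB_t.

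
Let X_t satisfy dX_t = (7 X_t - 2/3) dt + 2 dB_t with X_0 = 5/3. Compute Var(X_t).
Var(X_t) = 2*exp(14*t)/7 - 2/7

The variance V(t) = Var(X_t) satisfies V'(t) = 2 a V(t) + c^2 with V(0) = 0 (drift coefficient is linear in X, diffusion is constant). With a = 7, c = 2, the solution is
  V(t) = (c^2 / (2 a)) * (exp(2 a t) - 1)
       = (2^2 / (2*7)) * (exp(14 t) - 1)
       = 2*exp(14*t)/7 - 2/7.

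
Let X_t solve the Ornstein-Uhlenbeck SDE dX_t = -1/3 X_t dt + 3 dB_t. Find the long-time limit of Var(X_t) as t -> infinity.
lim Var(X_t) = 27/2

The OU SDE dX = -theta X dt + sigma dB admits the integrating factor exp(theta t): d(exp(theta t) X_t) = sigma exp(theta t) dB_t. Integrating from 0 to t gives X_t = x_0 * exp(-theta t) + sigma * int_0^t exp(-theta (t-s)) dB_s for any initial x_0. The Itô integral has variance (by the Itô isometry) sigma^2 * int_0^t exp(-2 theta (t - s)) ds = sigma^2 * (1 - exp(-2 theta t)) / (2 theta), independent of x_0.
With theta = 1/3, sigma = 3:
  Var(X_t) = (3)^2 * (1 - exp(-2*1/3 t)) / (2 * 1/3) = 27/2 - 27*exp(-2*t/3)/2.
As t -> infinity, exp(-2*1/3 t) -> 0, so the stationary variance is sigma^2 / (2 theta) = 27/2.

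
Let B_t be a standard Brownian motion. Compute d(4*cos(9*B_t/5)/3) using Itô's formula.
d(4*cos(9*B_t/5)/3) = (-54*cos(9*B_t/5)/25) dt + (-12*sin(9*B_t/5)/5) dB_t

Itô's formula for f(B_t) gives d f(B_t) = f'(B_t) dB_t + (1/2) f''(B_t) dt. Compute derivatives of f(x) = 4*cos(9*x/5)/3:
  f'(x)  = -12*sin(9*x/5)/5
  f''(x) = -108*cos(9*x/5)/25
Substitute x = B_t and multiply the f'' term by 1/2:
  drift     = (1/2) * (-108*cos(9*x/5)/25) evaluated at B_t = -54*cos(9*B_t/5)/25
  diffusion = (-12*sin(9*x/5)/5) evaluated at B_t = -12*sin(9*B_t/5)/5
Therefore d(4*cos(9*B_t/5)/3) = (-54*cos(9*B_t/5)/25) dt + (-12*sin(9*B_t/5)/5) dB_t.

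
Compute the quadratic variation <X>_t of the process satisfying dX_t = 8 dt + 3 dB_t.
<X>_t = 9*t

For an Itô process dX_t = a(t) dt + b(t) dB_t, the quadratic variation is <X>_t = int_0^t b(s)^2 ds (the drift term does not contribute). Here b(s) = 3, so
  b(s)^2 = 9.
Integrating from 0 to t:
  <X>_t = int_0^t (9) ds = 9*t.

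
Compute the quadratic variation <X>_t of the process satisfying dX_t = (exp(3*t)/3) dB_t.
<X>_t = exp(6*t)/54 - 1/54

For an Itô process dX_t = a(t) dt + b(t) dB_t, the quadratic variation is <X>_t = int_0^t b(s)^2 ds (the drift term does not contribute). Here b(s) = exp(3*s)/3, so
  b(s)^2 = exp(6*s)/9.
Integrating from 0 to t:
  <X>_t = int_0^t (exp(6*s)/9) ds = exp(6*t)/54 - 1/54.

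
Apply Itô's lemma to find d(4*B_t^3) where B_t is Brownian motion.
d(4*B_t^3) = (12*B_t) dt + (12*B_t^2) dB_t

Itô's formula for f(B_t) gives d f(B_t) = f'(B_t) dB_t + (1/2) f''(B_t) dt. Compute derivatives of f(x) = 4*x^3:
  f'(x)  = 12*x^2
  f''(x) = 24*x
Substitute x = B_t and multiply the f'' term by 1/2:
  drift     = (1/2) * (24*x) evaluated at B_t = 12*B_t
  diffusion = (12*x^2) evaluated at B_t = 12*B_t^2
Therefore d(4*B_t^3) = (12*B_t) dt + (12*B_t^2) dB_t.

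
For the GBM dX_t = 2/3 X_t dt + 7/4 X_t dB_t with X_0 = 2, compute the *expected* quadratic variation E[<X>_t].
E[<X>_t] = 588*exp(211*t/48)/211 - 588/211

<X>_t = int_0^t ((7/4) * X_s)^2 ds. Taking expectation inside the integral: E[<X>_t] = (7/4)^2 * int_0^t E[X_s^2] ds. For GBM, E[X_s^2] = x_0^2 * exp((2 mu + sigma^2) s). Integrating:
  E[<X>_t] = (7/4)^2 * 2^2 * (exp((2*(2/3) + (7/4)^2) t) - 1) / (2*(2/3) + (7/4)^2)
           = (7/4)^2 * 2^2 * (exp((211/48) t) - 1) / (211/48) = 588*exp(211*t/48)/211 - 588/211.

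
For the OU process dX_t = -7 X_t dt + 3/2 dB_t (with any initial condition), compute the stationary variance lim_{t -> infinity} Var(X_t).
lim Var(X_t) = 9/56

The OU SDE dX = -theta X dt + sigma dB admits the integrating factor exp(theta t): d(exp(theta t) X_t) = sigma exp(theta t) dB_t. Integrating from 0 to t gives X_t = x_0 * exp(-theta t) + sigma * int_0^t exp(-theta (t-s)) dB_s for any initial x_0. The Itô integral has variance (by the Itô isometry) sigma^2 * int_0^t exp(-2 theta (t - s)) ds = sigma^2 * (1 - exp(-2 theta t)) / (2 theta), independent of x_0.
With theta = 7, sigma = 3/2:
  Var(X_t) = (3/2)^2 * (1 - exp(-2*7 t)) / (2 * 7) = 9/56 - 9*exp(-14*t)/56.
As t -> infinity, exp(-2*7 t) -> 0, so the stationary variance is sigma^2 / (2 theta) = 9/56.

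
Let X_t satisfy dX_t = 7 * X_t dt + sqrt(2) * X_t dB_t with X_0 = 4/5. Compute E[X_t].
E[X_t] = 4*exp(7*t)/5

For GBM dX = mu X dt + sigma X dB with X_0 = x_0, apply Itô to Y = log X: dY = (mu - sigma^2/2) dt + sigma dB, so Y_t = log(x_0) + (mu - sigma^2/2) t + sigma B_t and hence X_t = x_0 * exp((mu - sigma^2/2) t + sigma B_t).
With mu = 7, sigma = sqrt(2), x_0 = 4/5, this gives:
  X_t = 4/5 * exp((6) * t + (sqrt(2)) * B_t).
Since sigma*B_t ~ Normal(0, sigma^2 t), E[exp(sigma*B_t)] = exp(sigma^2 t / 2); so E[X_t] = x_0 * exp((mu - sigma^2/2) t) * exp(sigma^2 t / 2) = x_0 * exp(mu t) = 4*exp(7*t)/5.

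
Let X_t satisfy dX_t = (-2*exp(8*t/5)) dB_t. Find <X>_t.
<X>_t = 5*exp(16*t/5)/4 - 5/4

For an Itô process dX_t = a(t) dt + b(t) dB_t, the quadratic variation is <X>_t = int_0^t b(s)^2 ds (the drift term does not contribute). Here b(s) = -2*exp(8*s/5), so
  b(s)^2 = 4*exp(16*s/5).
Integrating from 0 to t:
  <X>_t = int_0^t (4*exp(16*s/5)) ds = 5*exp(16*t/5)/4 - 5/4.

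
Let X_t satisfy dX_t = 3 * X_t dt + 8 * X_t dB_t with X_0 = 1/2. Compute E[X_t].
E[X_t] = exp(3*t)/2

For GBM dX = mu X dt + sigma X dB with X_0 = x_0, apply Itô to Y = log X: dY = (mu - sigma^2/2) dt + sigma dB, so Y_t = log(x_0) + (mu - sigma^2/2) t + sigma B_t and hence X_t = x_0 * exp((mu - sigma^2/2) t + sigma B_t).
With mu = 3, sigma = 8, x_0 = 1/2, this gives:
  X_t = 1/2 * exp((-29) * t + (8) * B_t).
Since sigma*B_t ~ Normal(0, sigma^2 t), E[exp(sigma*B_t)] = exp(sigma^2 t / 2); so E[X_t] = x_0 * exp((mu - sigma^2/2) t) * exp(sigma^2 t / 2) = x_0 * exp(mu t) = exp(3*t)/2.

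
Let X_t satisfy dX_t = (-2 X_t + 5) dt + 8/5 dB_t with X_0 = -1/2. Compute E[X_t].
E[X_t] = 5/2 - 3*exp(-2*t)

Taking expectations and using E[dB_t] = 0, the mean m(t) = E[X_t] satisfies the ODE m'(t) = a m(t) + b with m(0) = x_0. With a = -2, b = 5, x_0 = -1/2, the solution is
  m(t) = x_0 * exp(a t) + (b/a) * (exp(a t) - 1)
       = (-1/2) * exp((-2) t) + (5/(-2)) * (exp((-2) t) - 1)
       = 5/2 - 3*exp(-2*t).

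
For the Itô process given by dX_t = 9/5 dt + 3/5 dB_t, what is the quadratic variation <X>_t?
<X>_t = 9*t/25

For an Itô process dX_t = a(t) dt + b(t) dB_t, the quadratic variation is <X>_t = int_0^t b(s)^2 ds (the drift term does not contribute). Here b(s) = 3/5, so
  b(s)^2 = 9/25.
Integrating from 0 to t:
  <X>_t = int_0^t (9/25) ds = 9*t/25.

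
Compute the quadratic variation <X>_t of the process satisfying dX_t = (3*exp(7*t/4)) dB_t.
<X>_t = 18*exp(7*t/2)/7 - 18/7

For an Itô process dX_t = a(t) dt + b(t) dB_t, the quadratic variation is <X>_t = int_0^t b(s)^2 ds (the drift term does not contribute). Here b(s) = 3*exp(7*s/4), so
  b(s)^2 = 9*exp(7*s/2).
Integrating from 0 to t:
  <X>_t = int_0^t (9*exp(7*s/2)) ds = 18*exp(7*t/2)/7 - 18/7.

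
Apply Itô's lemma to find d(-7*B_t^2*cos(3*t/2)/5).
d(-7*B_t^2*cos(3*t/2)/5) = (21*B_t^2*sin(3*t/2)/10 - 7*cos(3*t/2)/5) dt + (-14*B_t*cos(3*t/2)/5) dB_t

Itô's formula for f(t, x): d f(t, B_t) = (f_t + (1/2) f_xx) dt + f_x dB_t. Compute partials of f(t, x) = -7*x^2*cos(3*t/2)/5:
  f_t(t,x)  = 21*x^2*sin(3*t/2)/10
  f_x(t,x)  = -14*x*cos(3*t/2)/5
  f_xx(t,x) = -14*cos(3*t/2)/5
Assemble drift = f_t + (1/2) f_xx = 21*x^2*sin(3*t/2)/10 - 7*cos(3*t/2)/5 and diffusion = f_x = -14*x*cos(3*t/2)/5. Substituting x = B_t:
  d(-7*B_t^2*cos(3*t/2)/5) = (21*B_t^2*sin(3*t/2)/10 - 7*cos(3*t/2)/5) dt + (-14*B_t*cos(3*t/2)/5) dB_t.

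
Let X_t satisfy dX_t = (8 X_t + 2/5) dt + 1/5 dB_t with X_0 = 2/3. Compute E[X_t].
E[X_t] = 43*exp(8*t)/60 - 1/20

Taking expectations and using E[dB_t] = 0, the mean m(t) = E[X_t] satisfies the ODE m'(t) = a m(t) + b with m(0) = x_0. With a = 8, b = 2/5, x_0 = 2/3, the solution is
  m(t) = x_0 * exp(a t) + (b/a) * (exp(a t) - 1)
       = (2/3) * exp(8 t) + ((2/5)/8) * (exp(8 t) - 1)
       = 43*exp(8*t)/60 - 1/20.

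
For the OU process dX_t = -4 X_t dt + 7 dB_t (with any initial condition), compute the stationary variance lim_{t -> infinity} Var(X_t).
lim Var(X_t) = 49/8

The OU SDE dX = -theta X dt + sigma dB admits the integrating factor exp(theta t): d(exp(theta t) X_t) = sigma exp(theta t) dB_t. Integrating from 0 to t gives X_t = x_0 * exp(-theta t) + sigma * int_0^t exp(-theta (t-s)) dB_s for any initial x_0. The Itô integral has variance (by the Itô isometry) sigma^2 * int_0^t exp(-2 theta (t - s)) ds = sigma^2 * (1 - exp(-2 theta t)) / (2 theta), independent of x_0.
With theta = 4, sigma = 7:
  Var(X_t) = (7)^2 * (1 - exp(-2*4 t)) / (2 * 4) = 49/8 - 49*exp(-8*t)/8.
As t -> infinity, exp(-2*4 t) -> 0, so the stationary variance is sigma^2 / (2 theta) = 49/8.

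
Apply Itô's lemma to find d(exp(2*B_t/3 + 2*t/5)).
d(exp(2*B_t/3 + 2*t/5)) = (28*exp(2*B_t/3 + 2*t/5)/45) dt + (2*exp(2*B_t/3 + 2*t/5)/3) dB_t

Itô's formula for f(t, x): d f(t, B_t) = (f_t + (1/2) f_xx) dt + f_x dB_t. Compute partials of f(t, x) = exp(2*t/5 + 2*x/3):
  f_t(t,x)  = 2*exp(2*t/5 + 2*x/3)/5
  f_x(t,x)  = 2*exp(2*t/5 + 2*x/3)/3
  f_xx(t,x) = 4*exp(2*t/5 + 2*x/3)/9
Assemble drift = f_t + (1/2) f_xx = 28*exp(2*t/5 + 2*x/3)/45 and diffusion = f_x = 2*exp(2*t/5 + 2*x/3)/3. Substituting x = B_t:
  d(exp(2*B_t/3 + 2*t/5)) = (28*exp(2*B_t/3 + 2*t/5)/45) dt + (2*exp(2*B_t/3 + 2*t/5)/3) dB_t.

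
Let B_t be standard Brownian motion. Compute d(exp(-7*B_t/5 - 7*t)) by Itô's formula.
d(exp(-7*B_t/5 - 7*t)) = (-301*exp(-7*B_t/5 - 7*t)/50) dt + (-7*exp(-7*B_t/5 - 7*t)/5) dB_t

Itô's formula for f(t, x): d f(t, B_t) = (f_t + (1/2) f_xx) dt + f_x dB_t. Compute partials of f(t, x) = exp(-7*t - 7*x/5):
  f_t(t,x)  = -7*exp(-7*t - 7*x/5)
  f_x(t,x)  = -7*exp(-7*t - 7*x/5)/5
  f_xx(t,x) = 49*exp(-7*t - 7*x/5)/25
Assemble drift = f_t + (1/2) f_xx = -301*exp(-7*t - 7*x/5)/50 and diffusion = f_x = -7*exp(-7*t - 7*x/5)/5. Substituting x = B_t:
  d(exp(-7*B_t/5 - 7*t)) = (-301*exp(-7*B_t/5 - 7*t)/50) dt + (-7*exp(-7*B_t/5 - 7*t)/5) dB_t.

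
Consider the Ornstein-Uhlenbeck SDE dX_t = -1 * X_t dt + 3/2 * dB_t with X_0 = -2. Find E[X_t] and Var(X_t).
E[X_t] = -2*exp(-t); Var(X_t) = 9/8 - 9*exp(-2*t)/8

The OU SDE dX = -theta X dt + sigma dB admits the integrating factor exp(theta t): d(exp(theta t) X_t) = sigma exp(theta t) dB_t. Integrating from 0 to t:
  X_t = x_0 * exp(-theta t) + sigma * int_0^t exp(-theta (t-s)) dB_s.
The Itô integral has mean 0 and (by the Itô isometry) variance sigma^2 * int_0^t exp(-2 theta (t - s)) ds = sigma^2 * (1 - exp(-2 theta t)) / (2 theta).
With theta = 1, sigma = 3/2, x_0 = -2:
  E[X_t] = -2 * exp(-1 t) = -2*exp(-t)
  Var(X_t) = (3/2)^2 * (1 - exp(-2*1 t)) / (2 * 1) = 9/8 - 9*exp(-2*t)/8.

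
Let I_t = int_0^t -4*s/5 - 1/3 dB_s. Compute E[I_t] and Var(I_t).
E[I_t] = 0; Var(I_t) = t*(48*t^2 + 60*t + 25)/225

The Itô integral of a deterministic integrand f(s) has mean 0 because each increment f(s) * (B_{s+ds} - B_s) has mean 0. By the Itô isometry:
  Var( int_0^t f(s) dB_s ) = E[ (int_0^t f(s) dB_s)^2 ] = int_0^t f(s)^2 ds.
Here f(s) = -4*s/5 - 1/3, so f(s)^2 = (12*s + 5)^2/225. Integrate:
  int_0^t ((12*s + 5)^2/225) ds = t*(48*t^2 + 60*t + 25)/225.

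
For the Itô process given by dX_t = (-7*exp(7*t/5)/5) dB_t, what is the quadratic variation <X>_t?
<X>_t = 7*exp(14*t/5)/10 - 7/10

For an Itô process dX_t = a(t) dt + b(t) dB_t, the quadratic variation is <X>_t = int_0^t b(s)^2 ds (the drift term does not contribute). Here b(s) = -7*exp(7*s/5)/5, so
  b(s)^2 = 49*exp(14*s/5)/25.
Integrating from 0 to t:
  <X>_t = int_0^t (49*exp(14*s/5)/25) ds = 7*exp(14*t/5)/10 - 7/10.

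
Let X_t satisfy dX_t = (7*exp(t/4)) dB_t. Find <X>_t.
<X>_t = 98*exp(t/2) - 98

For an Itô process dX_t = a(t) dt + b(t) dB_t, the quadratic variation is <X>_t = int_0^t b(s)^2 ds (the drift term does not contribute). Here b(s) = 7*exp(s/4), so
  b(s)^2 = 49*exp(s/2).
Integrating from 0 to t:
  <X>_t = int_0^t (49*exp(s/2)) ds = 98*exp(t/2) - 98.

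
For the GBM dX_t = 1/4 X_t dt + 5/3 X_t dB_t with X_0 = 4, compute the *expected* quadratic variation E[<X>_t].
E[<X>_t] = 800*exp(59*t/18)/59 - 800/59

<X>_t = int_0^t ((5/3) * X_s)^2 ds. Taking expectation inside the integral: E[<X>_t] = (5/3)^2 * int_0^t E[X_s^2] ds. For GBM, E[X_s^2] = x_0^2 * exp((2 mu + sigma^2) s). Integrating:
  E[<X>_t] = (5/3)^2 * 4^2 * (exp((2*(1/4) + (5/3)^2) t) - 1) / (2*(1/4) + (5/3)^2)
           = (5/3)^2 * 4^2 * (exp((59/18) t) - 1) / (59/18) = 800*exp(59*t/18)/59 - 800/59.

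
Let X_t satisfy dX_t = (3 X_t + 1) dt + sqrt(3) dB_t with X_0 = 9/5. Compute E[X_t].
E[X_t] = 32*exp(3*t)/15 - 1/3

Taking expectations and using E[dB_t] = 0, the mean m(t) = E[X_t] satisfies the ODE m'(t) = a m(t) + b with m(0) = x_0. With a = 3, b = 1, x_0 = 9/5, the solution is
  m(t) = x_0 * exp(a t) + (b/a) * (exp(a t) - 1)
       = (9/5) * exp(3 t) + (1/3) * (exp(3 t) - 1)
       = 32*exp(3*t)/15 - 1/3.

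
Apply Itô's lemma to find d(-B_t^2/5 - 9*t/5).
d(-B_t^2/5 - 9*t/5) = (-2) dt + (-2*B_t/5) dB_t

Itô's formula for f(t, x): d f(t, B_t) = (f_t + (1/2) f_xx) dt + f_x dB_t. Compute partials of f(t, x) = -9*t/5 - x^2/5:
  f_t(t,x)  = -9/5
  f_x(t,x)  = -2*x/5
  f_xx(t,x) = -2/5
Assemble drift = f_t + (1/2) f_xx = -2 and diffusion = f_x = -2*x/5. Substituting x = B_t:
  d(-B_t^2/5 - 9*t/5) = (-2) dt + (-2*B_t/5) dB_t.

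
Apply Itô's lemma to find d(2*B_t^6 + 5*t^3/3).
d(2*B_t^6 + 5*t^3/3) = (30*B_t^4 + 5*t^2) dt + (12*B_t^5) dB_t

Itô's formula for f(t, x): d f(t, B_t) = (f_t + (1/2) f_xx) dt + f_x dB_t. Compute partials of f(t, x) = 5*t^3/3 + 2*x^6:
  f_t(t,x)  = 5*t^2
  f_x(t,x)  = 12*x^5
  f_xx(t,x) = 60*x^4
Assemble drift = f_t + (1/2) f_xx = 5*t^2 + 30*x^4 and diffusion = f_x = 12*x^5. Substituting x = B_t:
  d(2*B_t^6 + 5*t^3/3) = (30*B_t^4 + 5*t^2) dt + (12*B_t^5) dB_t.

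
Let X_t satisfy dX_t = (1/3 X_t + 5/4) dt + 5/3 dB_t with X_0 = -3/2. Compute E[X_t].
E[X_t] = 9*exp(t/3)/4 - 15/4

Taking expectations and using E[dB_t] = 0, the mean m(t) = E[X_t] satisfies the ODE m'(t) = a m(t) + b with m(0) = x_0. With a = 1/3, b = 5/4, x_0 = -3/2, the solution is
  m(t) = x_0 * exp(a t) + (b/a) * (exp(a t) - 1)
       = (-3/2) * exp((1/3) t) + ((5/4)/(1/3)) * (exp((1/3) t) - 1)
       = 9*exp(t/3)/4 - 15/4.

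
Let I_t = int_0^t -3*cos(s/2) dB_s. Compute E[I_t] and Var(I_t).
E[I_t] = 0; Var(I_t) = 9*t/2 + 9*sin(t)/2

The Itô integral of a deterministic integrand f(s) has mean 0 because each increment f(s) * (B_{s+ds} - B_s) has mean 0. By the Itô isometry:
  Var( int_0^t f(s) dB_s ) = E[ (int_0^t f(s) dB_s)^2 ] = int_0^t f(s)^2 ds.
Here f(s) = -3*cos(s/2), so f(s)^2 = 9*cos(s/2)^2. Integrate:
  int_0^t (9*cos(s/2)^2) ds = 9*t/2 + 9*sin(t)/2.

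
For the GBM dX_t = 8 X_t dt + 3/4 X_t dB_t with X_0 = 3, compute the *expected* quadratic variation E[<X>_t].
E[<X>_t] = 81*exp(265*t/16)/265 - 81/265

<X>_t = int_0^t ((3/4) * X_s)^2 ds. Taking expectation inside the integral: E[<X>_t] = (3/4)^2 * int_0^t E[X_s^2] ds. For GBM, E[X_s^2] = x_0^2 * exp((2 mu + sigma^2) s). Integrating:
  E[<X>_t] = (3/4)^2 * 3^2 * (exp((2*8 + (3/4)^2) t) - 1) / (2*8 + (3/4)^2)
           = (3/4)^2 * 3^2 * (exp((265/16) t) - 1) / (265/16) = 81*exp(265*t/16)/265 - 81/265.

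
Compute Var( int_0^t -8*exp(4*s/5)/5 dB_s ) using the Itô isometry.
Var = 8*exp(8*t/5)/5 - 8/5

The Itô integral of a deterministic integrand f(s) has mean 0 because each increment f(s) * (B_{s+ds} - B_s) has mean 0. By the Itô isometry:
  Var( int_0^t f(s) dB_s ) = E[ (int_0^t f(s) dB_s)^2 ] = int_0^t f(s)^2 ds.
Here f(s) = -8*exp(4*s/5)/5, so f(s)^2 = 64*exp(8*s/5)/25. Integrate:
  int_0^t (64*exp(8*s/5)/25) ds = 8*exp(8*t/5)/5 - 8/5.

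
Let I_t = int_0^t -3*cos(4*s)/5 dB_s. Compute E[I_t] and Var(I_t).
E[I_t] = 0; Var(I_t) = 9*t/50 + 9*sin(4*t)*cos(4*t)/200

The Itô integral of a deterministic integrand f(s) has mean 0 because each increment f(s) * (B_{s+ds} - B_s) has mean 0. By the Itô isometry:
  Var( int_0^t f(s) dB_s ) = E[ (int_0^t f(s) dB_s)^2 ] = int_0^t f(s)^2 ds.
Here f(s) = -3*cos(4*s)/5, so f(s)^2 = 9*cos(4*s)^2/25. Integrate:
  int_0^t (9*cos(4*s)^2/25) ds = 9*t/50 + 9*sin(4*t)*cos(4*t)/200.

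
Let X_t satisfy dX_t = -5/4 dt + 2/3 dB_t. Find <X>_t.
<X>_t = 4*t/9

For an Itô process dX_t = a(t) dt + b(t) dB_t, the quadratic variation is <X>_t = int_0^t b(s)^2 ds (the drift term does not contribute). Here b(s) = 2/3, so
  b(s)^2 = 4/9.
Integrating from 0 to t:
  <X>_t = int_0^t (4/9) ds = 4*t/9.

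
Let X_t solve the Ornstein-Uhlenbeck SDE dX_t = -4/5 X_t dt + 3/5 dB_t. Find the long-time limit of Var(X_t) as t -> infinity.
lim Var(X_t) = 9/40

The OU SDE dX = -theta X dt + sigma dB admits the integrating factor exp(theta t): d(exp(theta t) X_t) = sigma exp(theta t) dB_t. Integrating from 0 to t gives X_t = x_0 * exp(-theta t) + sigma * int_0^t exp(-theta (t-s)) dB_s for any initial x_0. The Itô integral has variance (by the Itô isometry) sigma^2 * int_0^t exp(-2 theta (t - s)) ds = sigma^2 * (1 - exp(-2 theta t)) / (2 theta), independent of x_0.
With theta = 4/5, sigma = 3/5:
  Var(X_t) = (3/5)^2 * (1 - exp(-2*4/5 t)) / (2 * 4/5) = 9/40 - 9*exp(-8*t/5)/40.
As t -> infinity, exp(-2*4/5 t) -> 0, so the stationary variance is sigma^2 / (2 theta) = 9/40.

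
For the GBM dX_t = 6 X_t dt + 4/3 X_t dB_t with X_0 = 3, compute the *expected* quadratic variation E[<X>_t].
E[<X>_t] = 36*exp(124*t/9)/31 - 36/31

<X>_t = int_0^t ((4/3) * X_s)^2 ds. Taking expectation inside the integral: E[<X>_t] = (4/3)^2 * int_0^t E[X_s^2] ds. For GBM, E[X_s^2] = x_0^2 * exp((2 mu + sigma^2) s). Integrating:
  E[<X>_t] = (4/3)^2 * 3^2 * (exp((2*6 + (4/3)^2) t) - 1) / (2*6 + (4/3)^2)
           = (4/3)^2 * 3^2 * (exp((124/9) t) - 1) / (124/9) = 36*exp(124*t/9)/31 - 36/31.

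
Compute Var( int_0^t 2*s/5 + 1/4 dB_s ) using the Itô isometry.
Var = t*(64*t^2 + 120*t + 75)/1200

The Itô integral of a deterministic integrand f(s) has mean 0 because each increment f(s) * (B_{s+ds} - B_s) has mean 0. By the Itô isometry:
  Var( int_0^t f(s) dB_s ) = E[ (int_0^t f(s) dB_s)^2 ] = int_0^t f(s)^2 ds.
Here f(s) = 2*s/5 + 1/4, so f(s)^2 = (8*s + 5)^2/400. Integrate:
  int_0^t ((8*s + 5)^2/400) ds = t*(64*t^2 + 120*t + 75)/1200.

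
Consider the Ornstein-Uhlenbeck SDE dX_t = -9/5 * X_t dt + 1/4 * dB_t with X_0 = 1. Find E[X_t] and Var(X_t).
E[X_t] = exp(-9*t/5); Var(X_t) = 5/288 - 5*exp(-18*t/5)/288

The OU SDE dX = -theta X dt + sigma dB admits the integrating factor exp(theta t): d(exp(theta t) X_t) = sigma exp(theta t) dB_t. Integrating from 0 to t:
  X_t = x_0 * exp(-theta t) + sigma * int_0^t exp(-theta (t-s)) dB_s.
The Itô integral has mean 0 and (by the Itô isometry) variance sigma^2 * int_0^t exp(-2 theta (t - s)) ds = sigma^2 * (1 - exp(-2 theta t)) / (2 theta).
With theta = 9/5, sigma = 1/4, x_0 = 1:
  E[X_t] = 1 * exp(-9/5 t) = exp(-9*t/5)
  Var(X_t) = (1/4)^2 * (1 - exp(-2*9/5 t)) / (2 * 9/5) = 5/288 - 5*exp(-18*t/5)/288.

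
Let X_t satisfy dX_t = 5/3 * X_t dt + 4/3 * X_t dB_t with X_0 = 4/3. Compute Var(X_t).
Var(X_t) = 16*(exp(16*t/9) - 1)*exp(10*t/3)/9

For GBM dX = mu X dt + sigma X dB with X_0 = x_0, apply Itô to Y = log X: dY = (mu - sigma^2/2) dt + sigma dB, so Y_t = log(x_0) + (mu - sigma^2/2) t + sigma B_t and hence X_t = x_0 * exp((mu - sigma^2/2) t + sigma B_t).
With mu = 5/3, sigma = 4/3, x_0 = 4/3, this gives:
  X_t = 4/3 * exp((7/9) * t + (4/3) * B_t).
Since sigma*B_t ~ Normal(0, sigma^2 t), E[exp(sigma*B_t)] = exp(sigma^2 t / 2); so E[X_t] = x_0 * exp((mu - sigma^2/2) t) * exp(sigma^2 t / 2) = x_0 * exp(mu t) = 4*exp(5*t/3)/3.
Var(X_t) = E[X_t^2] - (E[X_t])^2 = x_0^2 * exp(2 mu t) * (exp(sigma^2 t) - 1) = 16*(exp(16*t/9) - 1)*exp(10*t/3)/9.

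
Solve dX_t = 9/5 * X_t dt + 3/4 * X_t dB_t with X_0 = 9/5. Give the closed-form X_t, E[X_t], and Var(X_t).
X_t = 9/5 * exp((243/160) t + (3/4) B_t); E[X_t] = 9*exp(9*t/5)/5; Var(X_t) = 81*(exp(9*t/16) - 1)*exp(18*t/5)/25

For GBM dX = mu X dt + sigma X dB with X_0 = x_0, apply Itô to Y = log X: dY = (mu - sigma^2/2) dt + sigma dB, so Y_t = log(x_0) + (mu - sigma^2/2) t + sigma B_t and hence X_t = x_0 * exp((mu - sigma^2/2) t + sigma B_t).
With mu = 9/5, sigma = 3/4, x_0 = 9/5, this gives:
  X_t = 9/5 * exp((243/160) * t + (3/4) * B_t).
Since sigma*B_t ~ Normal(0, sigma^2 t), E[exp(sigma*B_t)] = exp(sigma^2 t / 2); so E[X_t] = x_0 * exp((mu - sigma^2/2) t) * exp(sigma^2 t / 2) = x_0 * exp(mu t) = 9*exp(9*t/5)/5.
Var(X_t) = E[X_t^2] - (E[X_t])^2 = x_0^2 * exp(2 mu t) * (exp(sigma^2 t) - 1) = 81*(exp(9*t/16) - 1)*exp(18*t/5)/25.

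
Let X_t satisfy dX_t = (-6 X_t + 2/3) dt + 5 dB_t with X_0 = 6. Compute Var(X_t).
Var(X_t) = 25/12 - 25*exp(-12*t)/12

The variance V(t) = Var(X_t) satisfies V'(t) = 2 a V(t) + c^2 with V(0) = 0 (drift coefficient is linear in X, diffusion is constant). With a = -6, c = 5, the solution is
  V(t) = (c^2 / (2 a)) * (exp(2 a t) - 1)
       = (5^2 / (2*(-6))) * (exp((-12) t) - 1)
       = 25/12 - 25*exp(-12*t)/12.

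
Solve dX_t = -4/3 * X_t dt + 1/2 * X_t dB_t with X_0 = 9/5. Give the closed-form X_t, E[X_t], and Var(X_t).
X_t = 9/5 * exp((-35/24) t + (1/2) B_t); E[X_t] = 9*exp(-4*t/3)/5; Var(X_t) = (81*exp(t/4) - 81)*exp(-8*t/3)/25

For GBM dX = mu X dt + sigma X dB with X_0 = x_0, apply Itô to Y = log X: dY = (mu - sigma^2/2) dt + sigma dB, so Y_t = log(x_0) + (mu - sigma^2/2) t + sigma B_t and hence X_t = x_0 * exp((mu - sigma^2/2) t + sigma B_t).
With mu = -4/3, sigma = 1/2, x_0 = 9/5, this gives:
  X_t = 9/5 * exp((-35/24) * t + (1/2) * B_t).
Since sigma*B_t ~ Normal(0, sigma^2 t), E[exp(sigma*B_t)] = exp(sigma^2 t / 2); so E[X_t] = x_0 * exp((mu - sigma^2/2) t) * exp(sigma^2 t / 2) = x_0 * exp(mu t) = 9*exp(-4*t/3)/5.
Var(X_t) = E[X_t^2] - (E[X_t])^2 = x_0^2 * exp(2 mu t) * (exp(sigma^2 t) - 1) = (81*exp(t/4) - 81)*exp(-8*t/3)/25.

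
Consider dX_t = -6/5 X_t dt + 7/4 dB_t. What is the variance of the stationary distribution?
lim Var(X_t) = 245/192

The OU SDE dX = -theta X dt + sigma dB admits the integrating factor exp(theta t): d(exp(theta t) X_t) = sigma exp(theta t) dB_t. Integrating from 0 to t gives X_t = x_0 * exp(-theta t) + sigma * int_0^t exp(-theta (t-s)) dB_s for any initial x_0. The Itô integral has variance (by the Itô isometry) sigma^2 * int_0^t exp(-2 theta (t - s)) ds = sigma^2 * (1 - exp(-2 theta t)) / (2 theta), independent of x_0.
With theta = 6/5, sigma = 7/4:
  Var(X_t) = (7/4)^2 * (1 - exp(-2*6/5 t)) / (2 * 6/5) = 245/192 - 245*exp(-12*t/5)/192.
As t -> infinity, exp(-2*6/5 t) -> 0, so the stationary variance is sigma^2 / (2 theta) = 245/192.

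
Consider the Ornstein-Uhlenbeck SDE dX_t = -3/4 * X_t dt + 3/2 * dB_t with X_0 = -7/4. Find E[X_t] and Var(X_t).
E[X_t] = -7*exp(-3*t/4)/4; Var(X_t) = 3/2 - 3*exp(-3*t/2)/2

The OU SDE dX = -theta X dt + sigma dB admits the integrating factor exp(theta t): d(exp(theta t) X_t) = sigma exp(theta t) dB_t. Integrating from 0 to t:
  X_t = x_0 * exp(-theta t) + sigma * int_0^t exp(-theta (t-s)) dB_s.
The Itô integral has mean 0 and (by the Itô isometry) variance sigma^2 * int_0^t exp(-2 theta (t - s)) ds = sigma^2 * (1 - exp(-2 theta t)) / (2 theta).
With theta = 3/4, sigma = 3/2, x_0 = -7/4:
  E[X_t] = -7/4 * exp(-3/4 t) = -7*exp(-3*t/4)/4
  Var(X_t) = (3/2)^2 * (1 - exp(-2*3/4 t)) / (2 * 3/4) = 3/2 - 3*exp(-3*t/2)/2.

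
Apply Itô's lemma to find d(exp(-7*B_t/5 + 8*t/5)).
d(exp(-7*B_t/5 + 8*t/5)) = (129*exp(-7*B_t/5 + 8*t/5)/50) dt + (-7*exp(-7*B_t/5 + 8*t/5)/5) dB_t

Itô's formula for f(t, x): d f(t, B_t) = (f_t + (1/2) f_xx) dt + f_x dB_t. Compute partials of f(t, x) = exp(8*t/5 - 7*x/5):
  f_t(t,x)  = 8*exp(8*t/5 - 7*x/5)/5
  f_x(t,x)  = -7*exp(8*t/5 - 7*x/5)/5
  f_xx(t,x) = 49*exp(8*t/5 - 7*x/5)/25
Assemble drift = f_t + (1/2) f_xx = 129*exp(8*t/5 - 7*x/5)/50 and diffusion = f_x = -7*exp(8*t/5 - 7*x/5)/5. Substituting x = B_t:
  d(exp(-7*B_t/5 + 8*t/5)) = (129*exp(-7*B_t/5 + 8*t/5)/50) dt + (-7*exp(-7*B_t/5 + 8*t/5)/5) dB_t.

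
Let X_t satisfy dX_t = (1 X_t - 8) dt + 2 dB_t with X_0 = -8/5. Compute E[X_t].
E[X_t] = 8 - 48*exp(t)/5

Taking expectations and using E[dB_t] = 0, the mean m(t) = E[X_t] satisfies the ODE m'(t) = a m(t) + b with m(0) = x_0. With a = 1, b = -8, x_0 = -8/5, the solution is
  m(t) = x_0 * exp(a t) + (b/a) * (exp(a t) - 1)
       = (-8/5) * exp(1 t) + ((-8)/1) * (exp(1 t) - 1)
       = 8 - 48*exp(t)/5.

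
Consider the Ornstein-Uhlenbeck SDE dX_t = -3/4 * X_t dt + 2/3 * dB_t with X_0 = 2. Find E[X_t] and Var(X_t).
E[X_t] = 2*exp(-3*t/4); Var(X_t) = 8/27 - 8*exp(-3*t/2)/27

The OU SDE dX = -theta X dt + sigma dB admits the integrating factor exp(theta t): d(exp(theta t) X_t) = sigma exp(theta t) dB_t. Integrating from 0 to t:
  X_t = x_0 * exp(-theta t) + sigma * int_0^t exp(-theta (t-s)) dB_s.
The Itô integral has mean 0 and (by the Itô isometry) variance sigma^2 * int_0^t exp(-2 theta (t - s)) ds = sigma^2 * (1 - exp(-2 theta t)) / (2 theta).
With theta = 3/4, sigma = 2/3, x_0 = 2:
  E[X_t] = 2 * exp(-3/4 t) = 2*exp(-3*t/4)
  Var(X_t) = (2/3)^2 * (1 - exp(-2*3/4 t)) / (2 * 3/4) = 8/27 - 8*exp(-3*t/2)/27.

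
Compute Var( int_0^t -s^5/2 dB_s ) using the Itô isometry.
Var = t^11/44

The Itô integral of a deterministic integrand f(s) has mean 0 because each increment f(s) * (B_{s+ds} - B_s) has mean 0. By the Itô isometry:
  Var( int_0^t f(s) dB_s ) = E[ (int_0^t f(s) dB_s)^2 ] = int_0^t f(s)^2 ds.
Here f(s) = -s^5/2, so f(s)^2 = s^10/4. Integrate:
  int_0^t (s^10/4) ds = t^11/44.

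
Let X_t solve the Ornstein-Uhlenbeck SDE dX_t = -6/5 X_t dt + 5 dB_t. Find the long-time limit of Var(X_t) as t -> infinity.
lim Var(X_t) = 125/12

The OU SDE dX = -theta X dt + sigma dB admits the integrating factor exp(theta t): d(exp(theta t) X_t) = sigma exp(theta t) dB_t. Integrating from 0 to t gives X_t = x_0 * exp(-theta t) + sigma * int_0^t exp(-theta (t-s)) dB_s for any initial x_0. The Itô integral has variance (by the Itô isometry) sigma^2 * int_0^t exp(-2 theta (t - s)) ds = sigma^2 * (1 - exp(-2 theta t)) / (2 theta), independent of x_0.
With theta = 6/5, sigma = 5:
  Var(X_t) = (5)^2 * (1 - exp(-2*6/5 t)) / (2 * 6/5) = 125/12 - 125*exp(-12*t/5)/12.
As t -> infinity, exp(-2*6/5 t) -> 0, so the stationary variance is sigma^2 / (2 theta) = 125/12.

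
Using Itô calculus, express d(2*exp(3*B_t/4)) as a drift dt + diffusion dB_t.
d(2*exp(3*B_t/4)) = (9*exp(3*B_t/4)/16) dt + (3*exp(3*B_t/4)/2) dB_t

Itô's formula for f(B_t) gives d f(B_t) = f'(B_t) dB_t + (1/2) f''(B_t) dt. Compute derivatives of f(x) = 2*exp(3*x/4):
  f'(x)  = 3*exp(3*x/4)/2
  f''(x) = 9*exp(3*x/4)/8
Substitute x = B_t and multiply the f'' term by 1/2:
  drift     = (1/2) * (9*exp(3*x/4)/8) evaluated at B_t = 9*exp(3*B_t/4)/16
  diffusion = (3*exp(3*x/4)/2) evaluated at B_t = 3*exp(3*B_t/4)/2
Therefore d(2*exp(3*B_t/4)) = (9*exp(3*B_t/4)/16) dt + (3*exp(3*B_t/4)/2) dB_t.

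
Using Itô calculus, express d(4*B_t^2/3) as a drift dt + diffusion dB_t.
d(4*B_t^2/3) = (4/3) dt + (8*B_t/3) dB_t

Itô's formula for f(B_t) gives d f(B_t) = f'(B_t) dB_t + (1/2) f''(B_t) dt. Compute derivatives of f(x) = 4*x^2/3:
  f'(x)  = 8*x/3
  f''(x) = 8/3
Substitute x = B_t and multiply the f'' term by 1/2:
  drift     = (1/2) * (8/3) evaluated at B_t = 4/3
  diffusion = (8*x/3) evaluated at B_t = 8*B_t/3
Therefore d(4*B_t^2/3) = (4/3) dt + (8*B_t/3) dB_t.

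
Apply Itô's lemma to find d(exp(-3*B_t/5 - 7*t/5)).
d(exp(-3*B_t/5 - 7*t/5)) = (-61*exp(-3*B_t/5 - 7*t/5)/50) dt + (-3*exp(-3*B_t/5 - 7*t/5)/5) dB_t

Itô's formula for f(t, x): d f(t, B_t) = (f_t + (1/2) f_xx) dt + f_x dB_t. Compute partials of f(t, x) = exp(-7*t/5 - 3*x/5):
  f_t(t,x)  = -7*exp(-7*t/5 - 3*x/5)/5
  f_x(t,x)  = -3*exp(-7*t/5 - 3*x/5)/5
  f_xx(t,x) = 9*exp(-7*t/5 - 3*x/5)/25
Assemble drift = f_t + (1/2) f_xx = -61*exp(-7*t/5 - 3*x/5)/50 and diffusion = f_x = -3*exp(-7*t/5 - 3*x/5)/5. Substituting x = B_t:
  d(exp(-3*B_t/5 - 7*t/5)) = (-61*exp(-3*B_t/5 - 7*t/5)/50) dt + (-3*exp(-3*B_t/5 - 7*t/5)/5) dB_t.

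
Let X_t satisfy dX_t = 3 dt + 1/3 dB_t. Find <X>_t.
<X>_t = t/9

For an Itô process dX_t = a(t) dt + b(t) dB_t, the quadratic variation is <X>_t = int_0^t b(s)^2 ds (the drift term does not contribute). Here b(s) = 1/3, so
  b(s)^2 = 1/9.
Integrating from 0 to t:
  <X>_t = int_0^t (1/9) ds = t/9.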